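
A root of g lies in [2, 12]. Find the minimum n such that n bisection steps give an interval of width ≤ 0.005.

Width after n steps is 10/2^n. Need 2^n ≥ 10/0.005 = 2000.
2^10 = 1024 < 2000 ≤ 2^11 = 2048, so n = 11.

11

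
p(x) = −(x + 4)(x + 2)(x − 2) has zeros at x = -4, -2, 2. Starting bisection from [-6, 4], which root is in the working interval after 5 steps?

p(-1) = 9 > 0, so the root lies in [-1, 4]
p(1.5) = 9.625 > 0, so the root lies in [1.5, 4]
p(2.75) = -24.046875 < 0, so the root lies in [1.5, 2.75]
p(2.125) = -3.1582 < 0, so the root lies in [1.5, 2.125]
p(1.8125) = 4.155 > 0, so the root lies in [1.8125, 2.125]

2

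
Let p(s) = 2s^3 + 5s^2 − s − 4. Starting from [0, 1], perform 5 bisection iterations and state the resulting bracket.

s = 0.5 gives p = -3, negative; keep [0.5, 1]
s = 0.75 gives p = -1.09375, negative; keep [0.75, 1]
s = 0.875 gives p = 0.292969, positive; keep [0.75, 0.875]
s = 0.8125 gives p = -0.439, negative; keep [0.8125, 0.875]
s = 0.84375 gives p = -0.0828, negative; keep [0.84375, 0.875]

[0.84375, 0.875]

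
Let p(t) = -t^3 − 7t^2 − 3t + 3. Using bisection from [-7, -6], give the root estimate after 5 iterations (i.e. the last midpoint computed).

-6.46875

p(-6.5) = 1.375 > 0, so the root lies in [-6.5, -6]
p(-6.25) = -7.546875 < 0, so the root lies in [-6.5, -6.25]
p(-6.375) = -3.275391 < 0, so the root lies in [-6.5, -6.375]
p(-6.4375) = -0.9983 < 0, so the root lies in [-6.5, -6.4375]
p(-6.46875) = 0.1762 > 0, so the root lies in [-6.46875, -6.4375]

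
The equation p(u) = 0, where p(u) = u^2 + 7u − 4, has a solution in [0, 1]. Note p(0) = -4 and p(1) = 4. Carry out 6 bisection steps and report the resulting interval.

[0.515625, 0.53125]

midpoint 0.5: p = -0.25 < 0 → [0.5, 1]
midpoint 0.75: p = 1.8125 > 0 → [0.5, 0.75]
midpoint 0.625: p = 0.765625 > 0 → [0.5, 0.625]
midpoint 0.5625: p = 0.2539 > 0 → [0.5, 0.5625]
midpoint 0.53125: p = 0.001 > 0 → [0.5, 0.53125]
midpoint 0.515625: p = -0.1248 < 0 → [0.515625, 0.53125]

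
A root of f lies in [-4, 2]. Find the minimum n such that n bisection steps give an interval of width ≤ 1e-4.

Width after n steps is 6/2^n. Need 2^n ≥ 6/1e-4 = 60000.
2^15 = 32768 < 60000 ≤ 2^16 = 65536, so n = 16.

16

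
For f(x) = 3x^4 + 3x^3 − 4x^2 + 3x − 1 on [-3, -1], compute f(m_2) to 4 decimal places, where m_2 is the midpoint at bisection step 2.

-9.4375

x = -2 gives f = 1, positive; keep [-2, -1]
x = -1.5 gives f = -9.4375, negative; keep [-2, -1.5]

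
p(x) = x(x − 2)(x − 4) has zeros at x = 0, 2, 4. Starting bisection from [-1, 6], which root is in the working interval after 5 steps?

4

m = 2.5, p(m) = -1.875 (−); new bracket [2.5, 6]
m = 4.25, p(m) = 2.390625 (+); new bracket [2.5, 4.25]
m = 3.375, p(m) = -2.900391 (−); new bracket [3.375, 4.25]
m = 3.8125, p(m) = -1.2957 (−); new bracket [3.8125, 4.25]
m = 4.03125, p(m) = 0.2559 (+); new bracket [3.8125, 4.03125]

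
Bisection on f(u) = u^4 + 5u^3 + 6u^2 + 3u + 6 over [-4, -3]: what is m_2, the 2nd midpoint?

f(-3.5) = 4.6875 > 0, so the root lies in [-3.5, -3]
f(-3.25) = -0.449219 < 0, so the root lies in [-3.5, -3.25]

-3.25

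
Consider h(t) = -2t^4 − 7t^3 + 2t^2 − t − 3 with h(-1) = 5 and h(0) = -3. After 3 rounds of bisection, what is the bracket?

[-0.75, -0.625]

t = -0.5 gives h = -1.25, negative; keep [-1, -0.5]
t = -0.75 gives h = 1.195312, positive; keep [-0.75, -0.5]
t = -0.625 gives h = -0.189941, negative; keep [-0.75, -0.625]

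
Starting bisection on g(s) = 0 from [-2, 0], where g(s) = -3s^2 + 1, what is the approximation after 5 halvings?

midpoint -1: g = -2 < 0 → [-1, 0]
midpoint -0.5: g = 0.25 > 0 → [-1, -0.5]
midpoint -0.75: g = -0.6875 < 0 → [-0.75, -0.5]
midpoint -0.625: g = -0.1719 < 0 → [-0.625, -0.5]
midpoint -0.5625: g = 0.0508 > 0 → [-0.625, -0.5625]

-0.5625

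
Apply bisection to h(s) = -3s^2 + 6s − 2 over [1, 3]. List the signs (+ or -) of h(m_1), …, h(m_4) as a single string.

-+--

h(2) = -2 < 0, so the root lies in [1, 2]
h(1.5) = 0.25 > 0, so the root lies in [1.5, 2]
h(1.75) = -0.6875 < 0, so the root lies in [1.5, 1.75]
h(1.625) = -0.1719 < 0, so the root lies in [1.5, 1.625]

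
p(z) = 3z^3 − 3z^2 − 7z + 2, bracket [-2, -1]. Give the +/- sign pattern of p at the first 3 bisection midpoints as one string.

-+-

p(-1.5) = -4.375 < 0, so the root lies in [-1.5, -1]
p(-1.25) = 0.203125 > 0, so the root lies in [-1.5, -1.25]
p(-1.375) = -1.845703 < 0, so the root lies in [-1.375, -1.25]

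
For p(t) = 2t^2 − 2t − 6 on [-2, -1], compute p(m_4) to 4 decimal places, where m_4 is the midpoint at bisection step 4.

0.0703

m = -1.5, p(m) = 1.5 (+); new bracket [-1.5, -1]
m = -1.25, p(m) = -0.375 (−); new bracket [-1.5, -1.25]
m = -1.375, p(m) = 0.53125 (+); new bracket [-1.375, -1.25]
m = -1.3125, p(m) = 0.0703 (+); new bracket [-1.3125, -1.25]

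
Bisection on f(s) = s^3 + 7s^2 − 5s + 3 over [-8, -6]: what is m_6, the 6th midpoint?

s = -7 gives f = 38, positive; keep [-8, -7]
s = -7.5 gives f = 12.375, positive; keep [-8, -7.5]
s = -7.75 gives f = -3.296875, negative; keep [-7.75, -7.5]
s = -7.625 gives f = 4.7871, positive; keep [-7.75, -7.625]
s = -7.6875 gives f = 0.8079, positive; keep [-7.75, -7.6875]
s = -7.71875 gives f = -1.2287, negative; keep [-7.71875, -7.6875]

-7.71875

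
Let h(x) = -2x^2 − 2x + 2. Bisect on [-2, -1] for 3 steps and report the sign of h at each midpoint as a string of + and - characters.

+--

m = -1.5, h(m) = 0.5 (+); new bracket [-2, -1.5]
m = -1.75, h(m) = -0.625 (−); new bracket [-1.75, -1.5]
m = -1.625, h(m) = -0.03125 (−); new bracket [-1.625, -1.5]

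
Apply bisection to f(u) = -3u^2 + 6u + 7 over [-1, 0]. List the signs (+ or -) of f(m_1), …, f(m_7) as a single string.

u = -0.5 gives f = 3.25, positive; keep [-1, -0.5]
u = -0.75 gives f = 0.8125, positive; keep [-1, -0.75]
u = -0.875 gives f = -0.546875, negative; keep [-0.875, -0.75]
u = -0.8125 gives f = 0.1445, positive; keep [-0.875, -0.8125]
u = -0.84375 gives f = -0.1982, negative; keep [-0.84375, -0.8125]
u = -0.828125 gives f = -0.0261, negative; keep [-0.828125, -0.8125]
u = -0.8203125 gives f = 0.0594, positive; keep [-0.828125, -0.8203125]

++-+--+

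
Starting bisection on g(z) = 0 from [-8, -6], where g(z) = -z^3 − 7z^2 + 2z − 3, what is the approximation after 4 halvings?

m = -7, g(m) = -17 (−); new bracket [-8, -7]
m = -7.5, g(m) = 10.125 (+); new bracket [-7.5, -7]
m = -7.25, g(m) = -4.359375 (−); new bracket [-7.5, -7.25]
m = -7.375, g(m) = 2.6465 (+); new bracket [-7.375, -7.25]

-7.375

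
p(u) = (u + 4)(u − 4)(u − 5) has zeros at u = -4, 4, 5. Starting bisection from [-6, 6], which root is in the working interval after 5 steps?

midpoint 0: p = 80 > 0 → [-6, 0]
midpoint -3: p = 56 > 0 → [-6, -3]
midpoint -4.5: p = -40.375 < 0 → [-4.5, -3]
midpoint -3.75: p = 16.9531 > 0 → [-4.5, -3.75]
midpoint -4.125: p = -9.2676 < 0 → [-4.125, -3.75]

-4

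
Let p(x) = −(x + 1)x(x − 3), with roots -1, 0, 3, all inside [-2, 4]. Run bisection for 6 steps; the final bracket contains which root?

midpoint 1: p = 4 > 0 → [1, 4]
midpoint 2.5: p = 4.375 > 0 → [2.5, 4]
midpoint 3.25: p = -3.453125 < 0 → [2.5, 3.25]
midpoint 2.875: p = 1.3926 > 0 → [2.875, 3.25]
midpoint 3.0625: p = -0.7776 < 0 → [2.875, 3.0625]
midpoint 2.96875: p = 0.3682 > 0 → [2.96875, 3.0625]

3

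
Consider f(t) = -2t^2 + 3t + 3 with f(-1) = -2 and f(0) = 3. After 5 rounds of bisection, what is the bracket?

[-0.6875, -0.65625]

m = -0.5, f(m) = 1 (+); new bracket [-1, -0.5]
m = -0.75, f(m) = -0.375 (−); new bracket [-0.75, -0.5]
m = -0.625, f(m) = 0.34375 (+); new bracket [-0.75, -0.625]
m = -0.6875, f(m) = -0.0078 (−); new bracket [-0.6875, -0.625]
m = -0.65625, f(m) = 0.1699 (+); new bracket [-0.6875, -0.65625]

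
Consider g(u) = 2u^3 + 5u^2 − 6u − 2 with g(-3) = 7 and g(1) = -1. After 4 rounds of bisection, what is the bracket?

m = -1, g(m) = 7 (+); new bracket [-1, 1]
m = 0, g(m) = -2 (−); new bracket [-1, 0]
m = -0.5, g(m) = 2 (+); new bracket [-0.5, 0]
m = -0.25, g(m) = -0.2188 (−); new bracket [-0.5, -0.25]

[-0.5, -0.25]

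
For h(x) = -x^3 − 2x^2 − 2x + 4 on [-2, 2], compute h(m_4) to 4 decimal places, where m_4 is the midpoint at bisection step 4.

0.9531

midpoint 0: h = 4 > 0 → [0, 2]
midpoint 1: h = -1 < 0 → [0, 1]
midpoint 0.5: h = 2.375 > 0 → [0.5, 1]
midpoint 0.75: h = 0.9531 > 0 → [0.75, 1]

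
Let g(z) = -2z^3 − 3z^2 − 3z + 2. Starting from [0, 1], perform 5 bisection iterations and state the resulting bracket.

midpoint 0.5: g = -0.5 < 0 → [0, 0.5]
midpoint 0.25: g = 1.03125 > 0 → [0.25, 0.5]
midpoint 0.375: g = 0.347656 > 0 → [0.375, 0.5]
midpoint 0.4375: g = -0.0542 < 0 → [0.375, 0.4375]
midpoint 0.40625: g = 0.152 > 0 → [0.40625, 0.4375]

[0.40625, 0.4375]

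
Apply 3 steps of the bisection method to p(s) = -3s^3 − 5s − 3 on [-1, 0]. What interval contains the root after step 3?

s = -0.5 gives p = -0.125, negative; keep [-1, -0.5]
s = -0.75 gives p = 2.015625, positive; keep [-0.75, -0.5]
s = -0.625 gives p = 0.857422, positive; keep [-0.625, -0.5]

[-0.625, -0.5]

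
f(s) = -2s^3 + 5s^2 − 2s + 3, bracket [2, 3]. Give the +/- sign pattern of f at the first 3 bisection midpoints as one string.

s = 2.5 gives f = -2, negative; keep [2, 2.5]
s = 2.25 gives f = 1.03125, positive; keep [2.25, 2.5]
s = 2.375 gives f = -0.339844, negative; keep [2.25, 2.375]

-+-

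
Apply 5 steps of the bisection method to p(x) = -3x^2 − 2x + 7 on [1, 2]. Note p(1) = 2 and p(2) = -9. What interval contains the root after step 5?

[1.21875, 1.25]

midpoint 1.5: p = -2.75 < 0 → [1, 1.5]
midpoint 1.25: p = -0.1875 < 0 → [1, 1.25]
midpoint 1.125: p = 0.953125 > 0 → [1.125, 1.25]
midpoint 1.1875: p = 0.3945 > 0 → [1.1875, 1.25]
midpoint 1.21875: p = 0.1064 > 0 → [1.21875, 1.25]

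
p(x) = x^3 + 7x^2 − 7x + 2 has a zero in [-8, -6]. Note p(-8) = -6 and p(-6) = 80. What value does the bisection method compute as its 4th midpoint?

-7.875

x = -7 gives p = 51, positive; keep [-8, -7]
x = -7.5 gives p = 26.375, positive; keep [-8, -7.5]
x = -7.75 gives p = 11.203125, positive; keep [-8, -7.75]
x = -7.875 gives p = 2.8613, positive; keep [-8, -7.875]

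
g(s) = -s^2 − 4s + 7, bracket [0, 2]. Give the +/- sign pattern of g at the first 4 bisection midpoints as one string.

s = 1 gives g = 2, positive; keep [1, 2]
s = 1.5 gives g = -1.25, negative; keep [1, 1.5]
s = 1.25 gives g = 0.4375, positive; keep [1.25, 1.5]
s = 1.375 gives g = -0.3906, negative; keep [1.25, 1.375]

+-+-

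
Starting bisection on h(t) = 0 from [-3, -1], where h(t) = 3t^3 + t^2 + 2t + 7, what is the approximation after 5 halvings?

midpoint -2: h = -17 < 0 → [-2, -1]
midpoint -1.5: h = -3.875 < 0 → [-1.5, -1]
midpoint -1.25: h = 0.203125 > 0 → [-1.5, -1.25]
midpoint -1.375: h = -1.6582 < 0 → [-1.375, -1.25]
midpoint -1.3125: h = -0.6853 < 0 → [-1.3125, -1.25]

-1.3125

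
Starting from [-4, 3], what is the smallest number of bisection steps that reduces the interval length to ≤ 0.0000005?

24

Width after n steps is 7/2^n. Need 2^n ≥ 7/0.0000005 = 14000000.
2^23 = 8388608 < 14000000 ≤ 2^24 = 16777216, so n = 24.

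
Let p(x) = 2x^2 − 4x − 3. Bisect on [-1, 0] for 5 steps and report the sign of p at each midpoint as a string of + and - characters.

m = -0.5, p(m) = -0.5 (−); new bracket [-1, -0.5]
m = -0.75, p(m) = 1.125 (+); new bracket [-0.75, -0.5]
m = -0.625, p(m) = 0.28125 (+); new bracket [-0.625, -0.5]
m = -0.5625, p(m) = -0.1172 (−); new bracket [-0.625, -0.5625]
m = -0.59375, p(m) = 0.0801 (+); new bracket [-0.59375, -0.5625]

-++-+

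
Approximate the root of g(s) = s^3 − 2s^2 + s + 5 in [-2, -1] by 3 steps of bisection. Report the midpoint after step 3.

-1.125

g(-1.5) = -4.375 < 0, so the root lies in [-1.5, -1]
g(-1.25) = -1.328125 < 0, so the root lies in [-1.25, -1]
g(-1.125) = -0.080078 < 0, so the root lies in [-1.125, -1]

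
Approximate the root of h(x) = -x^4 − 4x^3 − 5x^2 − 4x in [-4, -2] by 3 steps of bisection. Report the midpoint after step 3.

m = -3, h(m) = -6 (−); new bracket [-3, -2]
m = -2.5, h(m) = 2.1875 (+); new bracket [-3, -2.5]
m = -2.75, h(m) = -0.816406 (−); new bracket [-2.75, -2.5]

-2.75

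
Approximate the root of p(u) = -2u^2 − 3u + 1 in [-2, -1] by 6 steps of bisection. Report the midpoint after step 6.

m = -1.5, p(m) = 1 (+); new bracket [-2, -1.5]
m = -1.75, p(m) = 0.125 (+); new bracket [-2, -1.75]
m = -1.875, p(m) = -0.40625 (−); new bracket [-1.875, -1.75]
m = -1.8125, p(m) = -0.1328 (−); new bracket [-1.8125, -1.75]
m = -1.78125, p(m) = -0.002 (−); new bracket [-1.78125, -1.75]
m = -1.765625, p(m) = 0.062 (+); new bracket [-1.78125, -1.765625]

-1.765625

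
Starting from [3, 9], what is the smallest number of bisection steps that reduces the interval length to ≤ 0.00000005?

27

Width after n steps is 6/2^n. Need 2^n ≥ 6/0.00000005 = 120000000.
2^26 = 67108864 < 120000000 ≤ 2^27 = 134217728, so n = 27.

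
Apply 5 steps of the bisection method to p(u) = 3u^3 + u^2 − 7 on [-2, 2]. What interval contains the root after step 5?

[1.125, 1.25]

m = 0, p(m) = -7 (−); new bracket [0, 2]
m = 1, p(m) = -3 (−); new bracket [1, 2]
m = 1.5, p(m) = 5.375 (+); new bracket [1, 1.5]
m = 1.25, p(m) = 0.4219 (+); new bracket [1, 1.25]
m = 1.125, p(m) = -1.4629 (−); new bracket [1.125, 1.25]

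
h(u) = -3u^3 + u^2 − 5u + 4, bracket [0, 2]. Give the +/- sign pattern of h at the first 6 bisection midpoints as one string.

-+-++-

midpoint 1: h = -3 < 0 → [0, 1]
midpoint 0.5: h = 1.375 > 0 → [0.5, 1]
midpoint 0.75: h = -0.453125 < 0 → [0.5, 0.75]
midpoint 0.625: h = 0.5332 > 0 → [0.625, 0.75]
midpoint 0.6875: h = 0.0603 > 0 → [0.6875, 0.75]
midpoint 0.71875: h = -0.1911 < 0 → [0.6875, 0.71875]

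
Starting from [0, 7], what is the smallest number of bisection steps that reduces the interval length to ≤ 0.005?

11

Width after n steps is 7/2^n. Need 2^n ≥ 7/0.005 = 1400.
2^10 = 1024 < 1400 ≤ 2^11 = 2048, so n = 11.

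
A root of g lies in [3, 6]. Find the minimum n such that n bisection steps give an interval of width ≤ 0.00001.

Width after n steps is 3/2^n. Need 2^n ≥ 3/0.00001 = 300000.
2^18 = 262144 < 300000 ≤ 2^19 = 524288, so n = 19.

19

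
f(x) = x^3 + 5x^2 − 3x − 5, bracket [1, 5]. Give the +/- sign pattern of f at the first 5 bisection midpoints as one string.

++++-

midpoint 3: f = 58 > 0 → [1, 3]
midpoint 2: f = 17 > 0 → [1, 2]
midpoint 1.5: f = 5.125 > 0 → [1, 1.5]
midpoint 1.25: f = 1.0156 > 0 → [1, 1.25]
midpoint 1.125: f = -0.623 < 0 → [1.125, 1.25]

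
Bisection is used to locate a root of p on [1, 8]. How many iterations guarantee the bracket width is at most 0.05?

Width after n steps is 7/2^n. Need 2^n ≥ 7/0.05 = 140.
2^7 = 128 < 140 ≤ 2^8 = 256, so n = 8.

8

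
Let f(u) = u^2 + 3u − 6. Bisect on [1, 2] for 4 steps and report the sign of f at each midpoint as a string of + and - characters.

+-+-

m = 1.5, f(m) = 0.75 (+); new bracket [1, 1.5]
m = 1.25, f(m) = -0.6875 (−); new bracket [1.25, 1.5]
m = 1.375, f(m) = 0.015625 (+); new bracket [1.25, 1.375]
m = 1.3125, f(m) = -0.3398 (−); new bracket [1.3125, 1.375]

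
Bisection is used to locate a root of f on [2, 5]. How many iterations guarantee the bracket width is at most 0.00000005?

Width after n steps is 3/2^n. Need 2^n ≥ 3/0.00000005 = 60000000.
2^25 = 33554432 < 60000000 ≤ 2^26 = 67108864, so n = 26.

26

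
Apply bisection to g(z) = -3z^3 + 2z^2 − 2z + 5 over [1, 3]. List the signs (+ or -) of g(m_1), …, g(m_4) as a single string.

---+

z = 2 gives g = -15, negative; keep [1, 2]
z = 1.5 gives g = -3.625, negative; keep [1, 1.5]
z = 1.25 gives g = -0.234375, negative; keep [1, 1.25]
z = 1.125 gives g = 1.0098, positive; keep [1.125, 1.25]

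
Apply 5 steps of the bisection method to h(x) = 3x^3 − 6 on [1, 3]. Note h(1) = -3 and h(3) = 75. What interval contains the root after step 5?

[1.25, 1.3125]

x = 2 gives h = 18, positive; keep [1, 2]
x = 1.5 gives h = 4.125, positive; keep [1, 1.5]
x = 1.25 gives h = -0.140625, negative; keep [1.25, 1.5]
x = 1.375 gives h = 1.7988, positive; keep [1.25, 1.375]
x = 1.3125 gives h = 0.783, positive; keep [1.25, 1.3125]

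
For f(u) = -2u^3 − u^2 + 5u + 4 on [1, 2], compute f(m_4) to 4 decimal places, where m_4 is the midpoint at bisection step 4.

-0.0210

midpoint 1.5: f = 2.5 > 0 → [1.5, 2]
midpoint 1.75: f = -1.03125 < 0 → [1.5, 1.75]
midpoint 1.625: f = 0.902344 > 0 → [1.625, 1.75]
midpoint 1.6875: f = -0.021 < 0 → [1.625, 1.6875]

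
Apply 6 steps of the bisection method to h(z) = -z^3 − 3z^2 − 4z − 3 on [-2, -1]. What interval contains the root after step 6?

h(-1.5) = -0.375 < 0, so the root lies in [-2, -1.5]
h(-1.75) = 0.171875 > 0, so the root lies in [-1.75, -1.5]
h(-1.625) = -0.130859 < 0, so the root lies in [-1.75, -1.625]
h(-1.6875) = 0.0125 > 0, so the root lies in [-1.6875, -1.625]
h(-1.65625) = -0.0611 < 0, so the root lies in [-1.6875, -1.65625]
h(-1.671875) = -0.0248 < 0, so the root lies in [-1.6875, -1.671875]

[-1.6875, -1.671875]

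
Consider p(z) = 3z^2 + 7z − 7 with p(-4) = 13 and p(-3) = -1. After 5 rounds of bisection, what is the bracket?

z = -3.5 gives p = 5.25, positive; keep [-3.5, -3]
z = -3.25 gives p = 1.9375, positive; keep [-3.25, -3]
z = -3.125 gives p = 0.421875, positive; keep [-3.125, -3]
z = -3.0625 gives p = -0.3008, negative; keep [-3.125, -3.0625]
z = -3.09375 gives p = 0.0576, positive; keep [-3.09375, -3.0625]

[-3.09375, -3.0625]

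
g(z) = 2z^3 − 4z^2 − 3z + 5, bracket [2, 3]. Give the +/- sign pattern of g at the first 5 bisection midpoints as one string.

z = 2.5 gives g = 3.75, positive; keep [2, 2.5]
z = 2.25 gives g = 0.78125, positive; keep [2, 2.25]
z = 2.125 gives g = -0.246094, negative; keep [2.125, 2.25]
z = 2.1875 gives g = 0.2319, positive; keep [2.125, 2.1875]
z = 2.15625 gives g = -0.0158, negative; keep [2.15625, 2.1875]

++-+-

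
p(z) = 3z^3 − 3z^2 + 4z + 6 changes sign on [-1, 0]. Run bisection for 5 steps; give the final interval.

m = -0.5, p(m) = 2.875 (+); new bracket [-1, -0.5]
m = -0.75, p(m) = 0.046875 (+); new bracket [-1, -0.75]
m = -0.875, p(m) = -1.806641 (−); new bracket [-0.875, -0.75]
m = -0.8125, p(m) = -0.8396 (−); new bracket [-0.8125, -0.75]
m = -0.78125, p(m) = -0.3866 (−); new bracket [-0.78125, -0.75]

[-0.78125, -0.75]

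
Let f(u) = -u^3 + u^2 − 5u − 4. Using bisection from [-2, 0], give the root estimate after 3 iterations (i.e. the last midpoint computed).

midpoint -1: f = 3 > 0 → [-1, 0]
midpoint -0.5: f = -1.125 < 0 → [-1, -0.5]
midpoint -0.75: f = 0.734375 > 0 → [-0.75, -0.5]

-0.75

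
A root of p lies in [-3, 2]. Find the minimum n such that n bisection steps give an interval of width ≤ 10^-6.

23

Width after n steps is 5/2^n. Need 2^n ≥ 5/10^-6 = 5000000.
2^22 = 4194304 < 5000000 ≤ 2^23 = 8388608, so n = 23.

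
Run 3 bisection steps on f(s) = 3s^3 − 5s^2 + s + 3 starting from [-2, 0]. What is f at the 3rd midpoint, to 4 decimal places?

f(-1) = -6 < 0, so the root lies in [-1, 0]
f(-0.5) = 0.875 > 0, so the root lies in [-1, -0.5]
f(-0.75) = -1.828125 < 0, so the root lies in [-0.75, -0.5]

-1.8281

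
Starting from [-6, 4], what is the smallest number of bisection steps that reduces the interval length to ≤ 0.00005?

18

Width after n steps is 10/2^n. Need 2^n ≥ 10/0.00005 = 200000.
2^17 = 131072 < 200000 ≤ 2^18 = 262144, so n = 18.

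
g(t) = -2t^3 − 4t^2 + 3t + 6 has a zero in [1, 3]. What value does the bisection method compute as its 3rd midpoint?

1.25

m = 2, g(m) = -20 (−); new bracket [1, 2]
m = 1.5, g(m) = -5.25 (−); new bracket [1, 1.5]
m = 1.25, g(m) = -0.40625 (−); new bracket [1, 1.25]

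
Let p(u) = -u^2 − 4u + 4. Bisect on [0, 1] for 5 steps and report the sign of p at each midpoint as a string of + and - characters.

m = 0.5, p(m) = 1.75 (+); new bracket [0.5, 1]
m = 0.75, p(m) = 0.4375 (+); new bracket [0.75, 1]
m = 0.875, p(m) = -0.265625 (−); new bracket [0.75, 0.875]
m = 0.8125, p(m) = 0.0898 (+); new bracket [0.8125, 0.875]
m = 0.84375, p(m) = -0.0869 (−); new bracket [0.8125, 0.84375]

++-+-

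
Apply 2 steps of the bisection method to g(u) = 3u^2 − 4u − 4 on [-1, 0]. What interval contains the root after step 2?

m = -0.5, g(m) = -1.25 (−); new bracket [-1, -0.5]
m = -0.75, g(m) = 0.6875 (+); new bracket [-0.75, -0.5]

[-0.75, -0.5]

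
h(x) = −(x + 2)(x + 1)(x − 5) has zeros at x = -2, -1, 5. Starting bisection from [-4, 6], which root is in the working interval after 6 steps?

h(1) = 24 > 0, so the root lies in [1, 6]
h(3.5) = 37.125 > 0, so the root lies in [3.5, 6]
h(4.75) = 9.703125 > 0, so the root lies in [4.75, 6]
h(5.375) = -17.6309 < 0, so the root lies in [4.75, 5.375]
h(5.0625) = -2.676 < 0, so the root lies in [4.75, 5.0625]
h(4.90625) = 3.8241 > 0, so the root lies in [4.90625, 5.0625]

5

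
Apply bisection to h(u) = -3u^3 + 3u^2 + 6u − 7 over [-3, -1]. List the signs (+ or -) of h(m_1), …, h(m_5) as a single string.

++---

u = -2 gives h = 17, positive; keep [-2, -1]
u = -1.5 gives h = 0.875, positive; keep [-1.5, -1]
u = -1.25 gives h = -3.953125, negative; keep [-1.5, -1.25]
u = -1.375 gives h = -1.7793, negative; keep [-1.5, -1.375]
u = -1.4375 gives h = -0.5144, negative; keep [-1.5, -1.4375]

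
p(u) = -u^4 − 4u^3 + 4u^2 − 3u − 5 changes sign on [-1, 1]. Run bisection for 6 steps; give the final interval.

[-0.6875, -0.65625]

u = 0 gives p = -5, negative; keep [-1, 0]
u = -0.5 gives p = -2.0625, negative; keep [-1, -0.5]
u = -0.75 gives p = 0.871094, positive; keep [-0.75, -0.5]
u = -0.625 gives p = -0.7385, negative; keep [-0.75, -0.625]
u = -0.6875 gives p = 0.0295, positive; keep [-0.6875, -0.625]
u = -0.65625 gives p = -0.3636, negative; keep [-0.6875, -0.65625]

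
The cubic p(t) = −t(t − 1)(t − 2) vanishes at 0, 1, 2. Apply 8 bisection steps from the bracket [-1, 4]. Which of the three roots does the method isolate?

2

midpoint 1.5: p = 0.375 > 0 → [1.5, 4]
midpoint 2.75: p = -3.609375 < 0 → [1.5, 2.75]
midpoint 2.125: p = -0.298828 < 0 → [1.5, 2.125]
midpoint 1.8125: p = 0.2761 > 0 → [1.8125, 2.125]
midpoint 1.96875: p = 0.0596 > 0 → [1.96875, 2.125]
midpoint 2.046875: p = -0.1004 < 0 → [1.96875, 2.046875]
midpoint 2.0078125: p = -0.0158 < 0 → [1.96875, 2.0078125]
midpoint 1.98828125: p = 0.023 > 0 → [1.98828125, 2.0078125]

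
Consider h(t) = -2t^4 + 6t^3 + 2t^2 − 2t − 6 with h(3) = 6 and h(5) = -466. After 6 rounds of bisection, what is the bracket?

[3.09375, 3.125]

midpoint 4: h = -110 < 0 → [3, 4]
midpoint 3.5: h = -31.375 < 0 → [3, 3.5]
midpoint 3.25: h = -8.539062 < 0 → [3, 3.25]
midpoint 3.125: h = -0.3481 < 0 → [3, 3.125]
midpoint 3.0625: h = 3.0424 > 0 → [3.0625, 3.125]
midpoint 3.09375: h = 1.403 > 0 → [3.09375, 3.125]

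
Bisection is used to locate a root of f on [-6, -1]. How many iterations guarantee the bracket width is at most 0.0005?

Width after n steps is 5/2^n. Need 2^n ≥ 5/0.0005 = 10000.
2^13 = 8192 < 10000 ≤ 2^14 = 16384, so n = 14.

14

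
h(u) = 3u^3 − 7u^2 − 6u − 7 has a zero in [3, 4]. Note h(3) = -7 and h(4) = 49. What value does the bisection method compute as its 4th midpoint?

h(3.5) = 14.875 > 0, so the root lies in [3, 3.5]
h(3.25) = 2.546875 > 0, so the root lies in [3, 3.25]
h(3.125) = -2.556641 < 0, so the root lies in [3.125, 3.25]
h(3.1875) = -0.0896 < 0, so the root lies in [3.1875, 3.25]

3.1875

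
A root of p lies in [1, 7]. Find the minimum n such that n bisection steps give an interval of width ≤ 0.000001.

Width after n steps is 6/2^n. Need 2^n ≥ 6/0.000001 = 6000000.
2^22 = 4194304 < 6000000 ≤ 2^23 = 8388608, so n = 23.

23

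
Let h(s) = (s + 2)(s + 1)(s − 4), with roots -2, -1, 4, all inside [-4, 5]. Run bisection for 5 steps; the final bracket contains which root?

4

midpoint 0.5: h = -13.125 < 0 → [0.5, 5]
midpoint 2.75: h = -22.265625 < 0 → [2.75, 5]
midpoint 3.875: h = -3.580078 < 0 → [3.875, 5]
midpoint 4.4375: h = 15.3142 > 0 → [3.875, 4.4375]
midpoint 4.15625: h = 4.9599 > 0 → [3.875, 4.15625]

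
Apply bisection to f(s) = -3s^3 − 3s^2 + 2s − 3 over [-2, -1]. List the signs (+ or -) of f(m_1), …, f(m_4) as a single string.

-+--

m = -1.5, f(m) = -2.625 (−); new bracket [-2, -1.5]
m = -1.75, f(m) = 0.390625 (+); new bracket [-1.75, -1.5]
m = -1.625, f(m) = -1.298828 (−); new bracket [-1.75, -1.625]
m = -1.6875, f(m) = -0.5017 (−); new bracket [-1.75, -1.6875]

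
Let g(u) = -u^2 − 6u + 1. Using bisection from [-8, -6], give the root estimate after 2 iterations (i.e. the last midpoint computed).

-6.5

m = -7, g(m) = -6 (−); new bracket [-7, -6]
m = -6.5, g(m) = -2.25 (−); new bracket [-6.5, -6]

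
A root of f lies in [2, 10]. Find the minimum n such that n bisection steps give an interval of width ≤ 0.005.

Width after n steps is 8/2^n. Need 2^n ≥ 8/0.005 = 1600.
2^10 = 1024 < 1600 ≤ 2^11 = 2048, so n = 11.

11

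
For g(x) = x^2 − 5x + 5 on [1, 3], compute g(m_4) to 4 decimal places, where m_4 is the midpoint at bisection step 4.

g(2) = -1 < 0, so the root lies in [1, 2]
g(1.5) = -0.25 < 0, so the root lies in [1, 1.5]
g(1.25) = 0.3125 > 0, so the root lies in [1.25, 1.5]
g(1.375) = 0.0156 > 0, so the root lies in [1.375, 1.5]

0.0156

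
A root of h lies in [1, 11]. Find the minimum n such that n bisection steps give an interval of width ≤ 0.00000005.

Width after n steps is 10/2^n. Need 2^n ≥ 10/0.00000005 = 200000000.
2^27 = 134217728 < 200000000 ≤ 2^28 = 268435456, so n = 28.

28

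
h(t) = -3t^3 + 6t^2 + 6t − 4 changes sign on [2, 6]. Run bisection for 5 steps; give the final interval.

[2.5, 2.625]

m = 4, h(m) = -76 (−); new bracket [2, 4]
m = 3, h(m) = -13 (−); new bracket [2, 3]
m = 2.5, h(m) = 1.625 (+); new bracket [2.5, 3]
m = 2.75, h(m) = -4.5156 (−); new bracket [2.5, 2.75]
m = 2.625, h(m) = -1.1699 (−); new bracket [2.5, 2.625]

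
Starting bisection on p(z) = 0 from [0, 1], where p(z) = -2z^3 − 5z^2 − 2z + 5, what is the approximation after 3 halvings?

0.625

midpoint 0.5: p = 2.5 > 0 → [0.5, 1]
midpoint 0.75: p = -0.15625 < 0 → [0.5, 0.75]
midpoint 0.625: p = 1.308594 > 0 → [0.625, 0.75]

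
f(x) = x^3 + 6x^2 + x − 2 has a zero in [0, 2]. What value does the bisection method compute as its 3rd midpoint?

0.25

midpoint 1: f = 6 > 0 → [0, 1]
midpoint 0.5: f = 0.125 > 0 → [0, 0.5]
midpoint 0.25: f = -1.359375 < 0 → [0.25, 0.5]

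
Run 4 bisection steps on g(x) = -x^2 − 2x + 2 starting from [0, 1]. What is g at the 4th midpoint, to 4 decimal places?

x = 0.5 gives g = 0.75, positive; keep [0.5, 1]
x = 0.75 gives g = -0.0625, negative; keep [0.5, 0.75]
x = 0.625 gives g = 0.359375, positive; keep [0.625, 0.75]
x = 0.6875 gives g = 0.1523, positive; keep [0.6875, 0.75]

0.1523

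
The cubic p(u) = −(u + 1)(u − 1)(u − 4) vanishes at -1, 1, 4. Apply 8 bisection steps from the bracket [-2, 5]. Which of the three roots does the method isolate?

4

midpoint 1.5: p = 3.125 > 0 → [1.5, 5]
midpoint 3.25: p = 7.171875 > 0 → [3.25, 5]
midpoint 4.125: p = -2.001953 < 0 → [3.25, 4.125]
midpoint 3.6875: p = 3.9368 > 0 → [3.6875, 4.125]
midpoint 3.90625: p = 1.3368 > 0 → [3.90625, 4.125]
midpoint 4.015625: p = -0.2363 < 0 → [3.90625, 4.015625]
midpoint 3.9609375: p = 0.5738 > 0 → [3.9609375, 4.015625]
midpoint 3.98828125: p = 0.1747 > 0 → [3.98828125, 4.015625]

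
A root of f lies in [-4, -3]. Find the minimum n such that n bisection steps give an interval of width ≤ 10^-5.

Width after n steps is 1/2^n. Need 2^n ≥ 1/10^-5 = 100000.
2^16 = 65536 < 100000 ≤ 2^17 = 131072, so n = 17.

17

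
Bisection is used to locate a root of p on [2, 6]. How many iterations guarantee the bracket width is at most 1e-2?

9

Width after n steps is 4/2^n. Need 2^n ≥ 4/1e-2 = 400.
2^8 = 256 < 400 ≤ 2^9 = 512, so n = 9.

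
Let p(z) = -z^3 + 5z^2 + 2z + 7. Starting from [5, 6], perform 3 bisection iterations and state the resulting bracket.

[5.5, 5.625]

p(5.5) = 2.875 > 0, so the root lies in [5.5, 6]
p(5.75) = -6.296875 < 0, so the root lies in [5.5, 5.75]
p(5.625) = -1.525391 < 0, so the root lies in [5.5, 5.625]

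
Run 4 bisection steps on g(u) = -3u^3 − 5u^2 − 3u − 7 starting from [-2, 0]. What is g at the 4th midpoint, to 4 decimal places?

0.8223

midpoint -1: g = -6 < 0 → [-2, -1]
midpoint -1.5: g = -3.625 < 0 → [-2, -1.5]
midpoint -1.75: g = -0.984375 < 0 → [-2, -1.75]
midpoint -1.875: g = 0.8223 > 0 → [-1.875, -1.75]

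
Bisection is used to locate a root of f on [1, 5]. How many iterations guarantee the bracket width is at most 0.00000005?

Width after n steps is 4/2^n. Need 2^n ≥ 4/0.00000005 = 80000000.
2^26 = 67108864 < 80000000 ≤ 2^27 = 134217728, so n = 27.

27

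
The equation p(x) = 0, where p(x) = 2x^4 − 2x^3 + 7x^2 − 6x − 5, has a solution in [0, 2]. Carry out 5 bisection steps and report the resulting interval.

[1.25, 1.3125]

m = 1, p(m) = -4 (−); new bracket [1, 2]
m = 1.5, p(m) = 5.125 (+); new bracket [1, 1.5]
m = 1.25, p(m) = -0.585938 (−); new bracket [1.25, 1.5]
m = 1.375, p(m) = 1.9341 (+); new bracket [1.25, 1.375]
m = 1.3125, p(m) = 0.5967 (+); new bracket [1.25, 1.3125]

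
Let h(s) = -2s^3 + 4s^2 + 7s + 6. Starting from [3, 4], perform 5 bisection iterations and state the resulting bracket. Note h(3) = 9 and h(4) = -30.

[3.3125, 3.34375]

s = 3.5 gives h = -6.25, negative; keep [3, 3.5]
s = 3.25 gives h = 2.34375, positive; keep [3.25, 3.5]
s = 3.375 gives h = -1.699219, negative; keep [3.25, 3.375]
s = 3.3125 gives h = 0.3843, positive; keep [3.3125, 3.375]
s = 3.34375 gives h = -0.6418, negative; keep [3.3125, 3.34375]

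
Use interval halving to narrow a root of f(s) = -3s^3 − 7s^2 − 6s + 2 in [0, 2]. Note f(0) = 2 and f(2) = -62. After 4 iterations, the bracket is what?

f(1) = -14 < 0, so the root lies in [0, 1]
f(0.5) = -3.125 < 0, so the root lies in [0, 0.5]
f(0.25) = 0.015625 > 0, so the root lies in [0.25, 0.5]
f(0.375) = -1.3926 < 0, so the root lies in [0.25, 0.375]

[0.25, 0.375]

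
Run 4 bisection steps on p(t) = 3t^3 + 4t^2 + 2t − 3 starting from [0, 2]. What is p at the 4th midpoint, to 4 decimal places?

0.5449

m = 1, p(m) = 6 (+); new bracket [0, 1]
m = 0.5, p(m) = -0.625 (−); new bracket [0.5, 1]
m = 0.75, p(m) = 2.015625 (+); new bracket [0.5, 0.75]
m = 0.625, p(m) = 0.5449 (+); new bracket [0.5, 0.625]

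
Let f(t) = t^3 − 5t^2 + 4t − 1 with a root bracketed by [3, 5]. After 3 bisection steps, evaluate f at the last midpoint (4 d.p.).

2.4531

t = 4 gives f = -1, negative; keep [4, 5]
t = 4.5 gives f = 6.875, positive; keep [4, 4.5]
t = 4.25 gives f = 2.453125, positive; keep [4, 4.25]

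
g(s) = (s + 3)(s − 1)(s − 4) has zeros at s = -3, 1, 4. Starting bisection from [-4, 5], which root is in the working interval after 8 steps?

-3

midpoint 0.5: g = 6.125 > 0 → [-4, 0.5]
midpoint -1.75: g = 19.765625 > 0 → [-4, -1.75]
midpoint -2.875: g = 3.330078 > 0 → [-4, -2.875]
midpoint -3.4375: g = -14.4392 < 0 → [-3.4375, -2.875]
midpoint -3.15625: g = -4.6474 < 0 → [-3.15625, -2.875]
midpoint -3.015625: g = -0.4402 < 0 → [-3.015625, -2.875]
midpoint -2.9453125: g = 1.4985 > 0 → [-3.015625, -2.9453125]
midpoint -2.98046875: g = 0.5427 > 0 → [-3.015625, -2.98046875]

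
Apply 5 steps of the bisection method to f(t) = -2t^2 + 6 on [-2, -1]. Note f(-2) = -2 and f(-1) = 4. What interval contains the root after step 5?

[-1.75, -1.71875]

t = -1.5 gives f = 1.5, positive; keep [-2, -1.5]
t = -1.75 gives f = -0.125, negative; keep [-1.75, -1.5]
t = -1.625 gives f = 0.71875, positive; keep [-1.75, -1.625]
t = -1.6875 gives f = 0.3047, positive; keep [-1.75, -1.6875]
t = -1.71875 gives f = 0.0918, positive; keep [-1.75, -1.71875]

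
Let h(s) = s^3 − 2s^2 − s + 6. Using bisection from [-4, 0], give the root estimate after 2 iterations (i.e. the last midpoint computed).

s = -2 gives h = -8, negative; keep [-2, 0]
s = -1 gives h = 4, positive; keep [-2, -1]

-1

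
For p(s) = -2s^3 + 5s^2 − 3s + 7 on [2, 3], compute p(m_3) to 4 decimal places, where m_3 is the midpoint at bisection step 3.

s = 2.5 gives p = -0.5, negative; keep [2, 2.5]
s = 2.25 gives p = 2.78125, positive; keep [2.25, 2.5]
s = 2.375 gives p = 1.285156, positive; keep [2.375, 2.5]

1.2852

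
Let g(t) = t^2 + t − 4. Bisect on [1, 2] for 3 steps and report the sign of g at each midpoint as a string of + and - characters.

g(1.5) = -0.25 < 0, so the root lies in [1.5, 2]
g(1.75) = 0.8125 > 0, so the root lies in [1.5, 1.75]
g(1.625) = 0.265625 > 0, so the root lies in [1.5, 1.625]

-++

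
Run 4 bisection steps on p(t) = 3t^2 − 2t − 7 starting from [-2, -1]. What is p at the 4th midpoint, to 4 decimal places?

-0.3945

midpoint -1.5: p = 2.75 > 0 → [-1.5, -1]
midpoint -1.25: p = 0.1875 > 0 → [-1.25, -1]
midpoint -1.125: p = -0.953125 < 0 → [-1.25, -1.125]
midpoint -1.1875: p = -0.3945 < 0 → [-1.25, -1.1875]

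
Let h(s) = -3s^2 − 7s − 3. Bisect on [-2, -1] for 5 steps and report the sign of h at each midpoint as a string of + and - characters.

midpoint -1.5: h = 0.75 > 0 → [-2, -1.5]
midpoint -1.75: h = 0.0625 > 0 → [-2, -1.75]
midpoint -1.875: h = -0.421875 < 0 → [-1.875, -1.75]
midpoint -1.8125: h = -0.168 < 0 → [-1.8125, -1.75]
midpoint -1.78125: h = -0.0498 < 0 → [-1.78125, -1.75]

++---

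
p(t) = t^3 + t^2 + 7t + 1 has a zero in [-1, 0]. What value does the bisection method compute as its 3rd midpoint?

-0.125

t = -0.5 gives p = -2.375, negative; keep [-0.5, 0]
t = -0.25 gives p = -0.703125, negative; keep [-0.25, 0]
t = -0.125 gives p = 0.138672, positive; keep [-0.25, -0.125]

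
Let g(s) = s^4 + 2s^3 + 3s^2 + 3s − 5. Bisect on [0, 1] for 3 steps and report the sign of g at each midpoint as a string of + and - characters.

g(0.5) = -2.4375 < 0, so the root lies in [0.5, 1]
g(0.75) = 0.097656 > 0, so the root lies in [0.5, 0.75]
g(0.625) = -1.312256 < 0, so the root lies in [0.625, 0.75]

-+-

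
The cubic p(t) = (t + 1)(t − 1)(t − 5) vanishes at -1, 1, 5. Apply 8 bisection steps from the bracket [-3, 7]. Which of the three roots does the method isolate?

5

p(2) = -9 < 0, so the root lies in [2, 7]
p(4.5) = -9.625 < 0, so the root lies in [4.5, 7]
p(5.75) = 24.046875 > 0, so the root lies in [4.5, 5.75]
p(5.125) = 3.1582 > 0, so the root lies in [4.5, 5.125]
p(4.8125) = -4.155 < 0, so the root lies in [4.8125, 5.125]
p(4.96875) = -0.7403 < 0, so the root lies in [4.96875, 5.125]
p(5.046875) = 1.1471 > 0, so the root lies in [4.96875, 5.046875]
p(5.0078125) = 0.1881 > 0, so the root lies in [4.96875, 5.0078125]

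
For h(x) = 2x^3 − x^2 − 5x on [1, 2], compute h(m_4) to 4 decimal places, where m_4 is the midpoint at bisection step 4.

-0.4390

x = 1.5 gives h = -3, negative; keep [1.5, 2]
x = 1.75 gives h = -1.09375, negative; keep [1.75, 2]
x = 1.875 gives h = 0.292969, positive; keep [1.75, 1.875]
x = 1.8125 gives h = -0.439, negative; keep [1.8125, 1.875]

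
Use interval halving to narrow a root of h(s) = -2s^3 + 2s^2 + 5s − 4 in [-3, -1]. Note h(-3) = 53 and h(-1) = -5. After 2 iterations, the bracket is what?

[-2, -1.5]

m = -2, h(m) = 10 (+); new bracket [-2, -1]
m = -1.5, h(m) = -0.25 (−); new bracket [-2, -1.5]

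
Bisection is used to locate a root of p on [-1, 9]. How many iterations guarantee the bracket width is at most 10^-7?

27

Width after n steps is 10/2^n. Need 2^n ≥ 10/10^-7 = 100000000.
2^26 = 67108864 < 100000000 ≤ 2^27 = 134217728, so n = 27.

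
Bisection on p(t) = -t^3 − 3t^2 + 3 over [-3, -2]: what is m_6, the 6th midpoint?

t = -2.5 gives p = -0.125, negative; keep [-3, -2.5]
t = -2.75 gives p = 1.109375, positive; keep [-2.75, -2.5]
t = -2.625 gives p = 0.416016, positive; keep [-2.625, -2.5]
t = -2.5625 gives p = 0.1272, positive; keep [-2.5625, -2.5]
t = -2.53125 gives p = -0.0034, negative; keep [-2.5625, -2.53125]
t = -2.546875 gives p = 0.0608, positive; keep [-2.546875, -2.53125]

-2.546875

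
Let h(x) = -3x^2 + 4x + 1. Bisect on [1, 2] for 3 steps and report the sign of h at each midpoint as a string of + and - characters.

m = 1.5, h(m) = 0.25 (+); new bracket [1.5, 2]
m = 1.75, h(m) = -1.1875 (−); new bracket [1.5, 1.75]
m = 1.625, h(m) = -0.421875 (−); new bracket [1.5, 1.625]

+--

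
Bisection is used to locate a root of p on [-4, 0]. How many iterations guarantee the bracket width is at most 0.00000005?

Width after n steps is 4/2^n. Need 2^n ≥ 4/0.00000005 = 80000000.
2^26 = 67108864 < 80000000 ≤ 2^27 = 134217728, so n = 27.

27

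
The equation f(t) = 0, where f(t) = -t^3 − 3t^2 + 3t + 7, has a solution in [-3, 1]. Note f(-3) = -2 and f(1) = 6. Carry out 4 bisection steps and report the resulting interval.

midpoint -1: f = 2 > 0 → [-3, -1]
midpoint -2: f = -3 < 0 → [-2, -1]
midpoint -1.5: f = -0.875 < 0 → [-1.5, -1]
midpoint -1.25: f = 0.5156 > 0 → [-1.5, -1.25]

[-1.5, -1.25]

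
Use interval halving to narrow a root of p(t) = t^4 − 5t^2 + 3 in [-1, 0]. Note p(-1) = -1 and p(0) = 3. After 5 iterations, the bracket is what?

[-0.84375, -0.8125]

p(-0.5) = 1.8125 > 0, so the root lies in [-1, -0.5]
p(-0.75) = 0.503906 > 0, so the root lies in [-1, -0.75]
p(-0.875) = -0.241943 < 0, so the root lies in [-0.875, -0.75]
p(-0.8125) = 0.135 > 0, so the root lies in [-0.875, -0.8125]
p(-0.84375) = -0.0527 < 0, so the root lies in [-0.84375, -0.8125]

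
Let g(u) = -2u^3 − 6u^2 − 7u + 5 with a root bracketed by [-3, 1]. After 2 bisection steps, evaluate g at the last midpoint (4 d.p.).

midpoint -1: g = 8 > 0 → [-1, 1]
midpoint 0: g = 5 > 0 → [0, 1]

5.0000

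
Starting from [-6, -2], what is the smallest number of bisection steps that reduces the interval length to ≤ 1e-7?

26

Width after n steps is 4/2^n. Need 2^n ≥ 4/1e-7 = 40000000.
2^25 = 33554432 < 40000000 ≤ 2^26 = 67108864, so n = 26.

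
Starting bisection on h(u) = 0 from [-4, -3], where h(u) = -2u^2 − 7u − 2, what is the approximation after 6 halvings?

-3.171875

h(-3.5) = -2 < 0, so the root lies in [-3.5, -3]
h(-3.25) = -0.375 < 0, so the root lies in [-3.25, -3]
h(-3.125) = 0.34375 > 0, so the root lies in [-3.25, -3.125]
h(-3.1875) = -0.0078 < 0, so the root lies in [-3.1875, -3.125]
h(-3.15625) = 0.1699 > 0, so the root lies in [-3.1875, -3.15625]
h(-3.171875) = 0.0815 > 0, so the root lies in [-3.1875, -3.171875]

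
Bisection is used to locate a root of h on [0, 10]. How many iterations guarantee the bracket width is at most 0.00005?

Width after n steps is 10/2^n. Need 2^n ≥ 10/0.00005 = 200000.
2^17 = 131072 < 200000 ≤ 2^18 = 262144, so n = 18.

18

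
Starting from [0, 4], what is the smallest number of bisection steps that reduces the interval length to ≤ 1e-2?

9

Width after n steps is 4/2^n. Need 2^n ≥ 4/1e-2 = 400.
2^8 = 256 < 400 ≤ 2^9 = 512, so n = 9.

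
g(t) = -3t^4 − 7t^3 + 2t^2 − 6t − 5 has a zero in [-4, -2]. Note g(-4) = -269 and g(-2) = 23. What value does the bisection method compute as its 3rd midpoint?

-2.75

g(-3) = -23 < 0, so the root lies in [-3, -2]
g(-2.5) = 14.6875 > 0, so the root lies in [-3, -2.5]
g(-2.75) = 0.628906 > 0, so the root lies in [-3, -2.75]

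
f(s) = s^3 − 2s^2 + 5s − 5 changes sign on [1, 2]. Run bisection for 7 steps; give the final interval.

[1.2265625, 1.234375]

f(1.5) = 1.375 > 0, so the root lies in [1, 1.5]
f(1.25) = 0.078125 > 0, so the root lies in [1, 1.25]
f(1.125) = -0.482422 < 0, so the root lies in [1.125, 1.25]
f(1.1875) = -0.2083 < 0, so the root lies in [1.1875, 1.25]
f(1.21875) = -0.0667 < 0, so the root lies in [1.21875, 1.25]
f(1.234375) = 0.0053 > 0, so the root lies in [1.21875, 1.234375]
f(1.2265625) = -0.0308 < 0, so the root lies in [1.2265625, 1.234375]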